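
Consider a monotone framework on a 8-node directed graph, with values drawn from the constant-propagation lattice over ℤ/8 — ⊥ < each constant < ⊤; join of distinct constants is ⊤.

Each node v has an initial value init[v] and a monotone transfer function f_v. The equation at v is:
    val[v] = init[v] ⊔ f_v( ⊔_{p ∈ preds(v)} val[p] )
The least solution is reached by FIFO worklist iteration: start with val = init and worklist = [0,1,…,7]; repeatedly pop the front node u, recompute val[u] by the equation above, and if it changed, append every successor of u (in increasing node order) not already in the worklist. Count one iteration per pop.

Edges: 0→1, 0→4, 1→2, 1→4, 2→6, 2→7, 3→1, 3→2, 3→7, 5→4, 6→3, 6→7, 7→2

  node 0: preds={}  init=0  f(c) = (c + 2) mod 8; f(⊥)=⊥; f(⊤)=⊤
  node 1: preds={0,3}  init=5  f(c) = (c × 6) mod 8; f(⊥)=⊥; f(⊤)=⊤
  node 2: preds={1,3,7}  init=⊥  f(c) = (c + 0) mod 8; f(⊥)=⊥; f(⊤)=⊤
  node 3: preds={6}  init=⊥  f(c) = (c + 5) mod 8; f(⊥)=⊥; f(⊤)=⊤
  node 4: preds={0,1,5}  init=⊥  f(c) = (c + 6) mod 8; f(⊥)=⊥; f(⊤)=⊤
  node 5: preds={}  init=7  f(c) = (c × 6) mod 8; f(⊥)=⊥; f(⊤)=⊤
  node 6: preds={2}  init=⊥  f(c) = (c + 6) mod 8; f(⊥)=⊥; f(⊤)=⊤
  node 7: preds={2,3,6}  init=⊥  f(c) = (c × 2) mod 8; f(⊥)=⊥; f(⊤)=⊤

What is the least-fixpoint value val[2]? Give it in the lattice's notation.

Trace (12 dequeues):
  [1] u=0 | in ⊥ | out 0 | ==
  [2] u=1 | in 0 | out ⊤ | prev 5 | push {}
  [3] u=2 | in ⊤ | out ⊤ | prev ⊥ | push {}
  [4] u=3 | in ⊥ | out ⊥ | ==
  [5] u=4 | in ⊤ | out ⊤ | prev ⊥ | push {}
  [6] u=5 | in ⊥ | out 7 | ==
  [7] u=6 | in ⊤ | out ⊤ | prev ⊥ | push {3}
  [8] u=7 | in ⊤ | out ⊤ | prev ⊥ | push {2}
  [9] u=3 | in ⊤ | out ⊤ | prev ⊥ | push {1,7}
  [10] u=2 | in ⊤ | out ⊤ | ==
  [11] u=1 | in ⊤ | out ⊤ | ==
  [12] u=7 | in ⊤ | out ⊤ | ==

Converged values:
  [0] 0
  [1] ⊤
  [2] ⊤
  [3] ⊤
  [4] ⊤
  [5] 7
  [6] ⊤
  [7] ⊤

⊤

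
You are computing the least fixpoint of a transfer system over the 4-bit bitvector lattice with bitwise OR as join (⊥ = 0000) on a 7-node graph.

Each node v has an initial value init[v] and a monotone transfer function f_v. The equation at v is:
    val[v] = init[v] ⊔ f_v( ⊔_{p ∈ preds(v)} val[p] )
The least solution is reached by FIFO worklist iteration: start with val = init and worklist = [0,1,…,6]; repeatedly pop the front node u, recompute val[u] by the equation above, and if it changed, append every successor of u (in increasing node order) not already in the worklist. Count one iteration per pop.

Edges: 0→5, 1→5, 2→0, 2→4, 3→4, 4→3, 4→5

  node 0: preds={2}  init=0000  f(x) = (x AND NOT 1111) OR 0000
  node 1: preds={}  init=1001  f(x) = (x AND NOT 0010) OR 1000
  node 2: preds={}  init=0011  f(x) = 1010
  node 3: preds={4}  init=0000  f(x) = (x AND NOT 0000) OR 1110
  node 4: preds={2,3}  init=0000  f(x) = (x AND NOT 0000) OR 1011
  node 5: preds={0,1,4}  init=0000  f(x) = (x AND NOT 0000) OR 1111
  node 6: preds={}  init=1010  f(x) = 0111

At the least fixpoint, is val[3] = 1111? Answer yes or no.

yes

Trace (10 dequeues):
  [1] u=0 | in 0011 | out 0000 | ==
  [2] u=1 | in 0000 | out 1001 | ==
  [3] u=2 | in 0000 | out 1011 | prev 0011 | push {0}
  [4] u=3 | in 0000 | out 1110 | prev 0000 | push {}
  [5] u=4 | in 1111 | out 1111 | prev 0000 | push {3}
  [6] u=5 | in 1111 | out 1111 | prev 0000 | push {}
  [7] u=6 | in 0000 | out 1111 | prev 1010 | push {}
  [8] u=0 | in 1011 | out 0000 | ==
  [9] u=3 | in 1111 | out 1111 | prev 1110 | push {4}
  [10] u=4 | in 1111 | out 1111 | ==

Converged values:
  [0] 0000
  [1] 1001
  [2] 1011
  [3] 1111
  [4] 1111
  [5] 1111
  [6] 1111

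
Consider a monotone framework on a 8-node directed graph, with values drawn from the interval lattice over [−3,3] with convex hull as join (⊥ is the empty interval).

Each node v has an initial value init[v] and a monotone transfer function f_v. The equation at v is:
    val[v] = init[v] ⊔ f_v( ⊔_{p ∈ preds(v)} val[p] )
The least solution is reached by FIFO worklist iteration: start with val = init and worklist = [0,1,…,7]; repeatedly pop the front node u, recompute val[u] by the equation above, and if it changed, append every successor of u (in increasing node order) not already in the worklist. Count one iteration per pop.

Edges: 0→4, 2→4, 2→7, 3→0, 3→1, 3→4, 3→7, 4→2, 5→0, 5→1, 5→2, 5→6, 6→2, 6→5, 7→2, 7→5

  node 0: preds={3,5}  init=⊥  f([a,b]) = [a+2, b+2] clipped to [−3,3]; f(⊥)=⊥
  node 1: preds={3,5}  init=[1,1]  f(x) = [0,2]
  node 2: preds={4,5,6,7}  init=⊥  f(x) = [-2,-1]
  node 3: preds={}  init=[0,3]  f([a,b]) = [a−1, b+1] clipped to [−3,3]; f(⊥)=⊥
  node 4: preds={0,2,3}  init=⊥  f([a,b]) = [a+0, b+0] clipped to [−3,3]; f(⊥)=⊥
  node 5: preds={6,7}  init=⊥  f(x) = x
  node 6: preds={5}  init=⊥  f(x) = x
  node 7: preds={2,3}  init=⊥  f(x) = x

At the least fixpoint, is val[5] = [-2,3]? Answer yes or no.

yes

Worklist (17 pops):
  #1 pop 0: in=[0,3] → [2,3] (was ⊥); enqueue []
  #2 pop 1: in=[0,3] → [0,2] (was [1,1]); enqueue []
  #3 pop 2: in=⊥ → [-2,-1] (was ⊥); enqueue []
  #4 pop 3: in=⊥ → [0,3] (no change)
  #5 pop 4: in=[-2,3] → [-2,3] (was ⊥); enqueue [2]
  #6 pop 5: in=⊥ → ⊥ (no change)
  #7 pop 6: in=⊥ → ⊥ (no change)
  #8 pop 7: in=[-2,3] → [-2,3] (was ⊥); enqueue [5]
  #9 pop 2: in=[-2,3] → [-2,-1] (no change)
  #10 pop 5: in=[-2,3] → [-2,3] (was ⊥); enqueue [0,1,2,6]
  #11 pop 0: in=[-2,3] → [0,3] (was [2,3]); enqueue [4]
  #12 pop 1: in=[-2,3] → [0,2] (no change)
  #13 pop 2: in=[-2,3] → [-2,-1] (no change)
  #14 pop 6: in=[-2,3] → [-2,3] (was ⊥); enqueue [2,5]
  #15 pop 4: in=[-2,3] → [-2,3] (no change)
  #16 pop 2: in=[-2,3] → [-2,-1] (no change)
  #17 pop 5: in=[-2,3] → [-2,3] (no change)

Fixpoint:
  val[0] = [0,3]
  val[1] = [0,2]
  val[2] = [-2,-1]
  val[3] = [0,3]
  val[4] = [-2,3]
  val[5] = [-2,3]
  val[6] = [-2,3]
  val[7] = [-2,3]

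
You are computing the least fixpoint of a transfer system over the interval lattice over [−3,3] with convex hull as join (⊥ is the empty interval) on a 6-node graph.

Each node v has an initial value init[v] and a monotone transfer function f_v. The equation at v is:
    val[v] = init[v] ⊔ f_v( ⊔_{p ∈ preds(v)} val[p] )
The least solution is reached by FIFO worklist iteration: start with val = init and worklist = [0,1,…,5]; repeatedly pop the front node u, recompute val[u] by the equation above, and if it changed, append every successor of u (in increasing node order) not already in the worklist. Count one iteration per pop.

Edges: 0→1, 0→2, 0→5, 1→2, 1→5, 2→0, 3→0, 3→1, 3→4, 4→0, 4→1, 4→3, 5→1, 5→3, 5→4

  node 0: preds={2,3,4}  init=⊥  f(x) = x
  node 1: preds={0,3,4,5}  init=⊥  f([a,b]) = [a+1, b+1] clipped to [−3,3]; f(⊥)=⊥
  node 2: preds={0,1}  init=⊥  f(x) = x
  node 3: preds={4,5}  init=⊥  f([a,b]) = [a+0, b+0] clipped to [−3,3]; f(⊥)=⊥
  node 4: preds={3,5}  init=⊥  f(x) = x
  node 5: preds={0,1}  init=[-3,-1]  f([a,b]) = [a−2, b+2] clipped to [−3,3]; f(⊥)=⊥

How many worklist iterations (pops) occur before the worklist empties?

Iteration log — 21 steps:
  step 1. node 0  ⊔preds=⊥  new=⊥  stable
  step 2. node 1  ⊔preds=[-3,-1]  new=[-2,0]  old=⊥  +wl: 
  step 3. node 2  ⊔preds=[-2,0]  new=[-2,0]  old=⊥  +wl: 0
  step 4. node 3  ⊔preds=[-3,-1]  new=[-3,-1]  old=⊥  +wl: 1
  step 5. node 4  ⊔preds=[-3,-1]  new=[-3,-1]  old=⊥  +wl: 3
  step 6. node 5  ⊔preds=[-2,0]  new=[-3,2]  old=[-3,-1]  +wl: 4
  step 7. node 0  ⊔preds=[-3,0]  new=[-3,0]  old=⊥  +wl: 2,5
  step 8. node 1  ⊔preds=[-3,2]  new=[-2,3]  old=[-2,0]  +wl: 
  step 9. node 3  ⊔preds=[-3,2]  new=[-3,2]  old=[-3,-1]  +wl: 0,1
  step 10. node 4  ⊔preds=[-3,2]  new=[-3,2]  old=[-3,-1]  +wl: 3
  step 11. node 2  ⊔preds=[-3,3]  new=[-3,3]  old=[-2,0]  +wl: 
  step 12. node 5  ⊔preds=[-3,3]  new=[-3,3]  old=[-3,2]  +wl: 4
  step 13. node 0  ⊔preds=[-3,3]  new=[-3,3]  old=[-3,0]  +wl: 2,5
  step 14. node 1  ⊔preds=[-3,3]  new=[-2,3]  stable
  step 15. node 3  ⊔preds=[-3,3]  new=[-3,3]  old=[-3,2]  +wl: 0,1
  step 16. node 4  ⊔preds=[-3,3]  new=[-3,3]  old=[-3,2]  +wl: 3
  step 17. node 2  ⊔preds=[-3,3]  new=[-3,3]  stable
  step 18. node 5  ⊔preds=[-3,3]  new=[-3,3]  stable
  step 19. node 0  ⊔preds=[-3,3]  new=[-3,3]  stable
  step 20. node 1  ⊔preds=[-3,3]  new=[-2,3]  stable
  step 21. node 3  ⊔preds=[-3,3]  new=[-3,3]  stable

Least fixpoint reached:
  node 0: [-3,3]
  node 1: [-2,3]
  node 2: [-3,3]
  node 3: [-3,3]
  node 4: [-3,3]
  node 5: [-3,3]

21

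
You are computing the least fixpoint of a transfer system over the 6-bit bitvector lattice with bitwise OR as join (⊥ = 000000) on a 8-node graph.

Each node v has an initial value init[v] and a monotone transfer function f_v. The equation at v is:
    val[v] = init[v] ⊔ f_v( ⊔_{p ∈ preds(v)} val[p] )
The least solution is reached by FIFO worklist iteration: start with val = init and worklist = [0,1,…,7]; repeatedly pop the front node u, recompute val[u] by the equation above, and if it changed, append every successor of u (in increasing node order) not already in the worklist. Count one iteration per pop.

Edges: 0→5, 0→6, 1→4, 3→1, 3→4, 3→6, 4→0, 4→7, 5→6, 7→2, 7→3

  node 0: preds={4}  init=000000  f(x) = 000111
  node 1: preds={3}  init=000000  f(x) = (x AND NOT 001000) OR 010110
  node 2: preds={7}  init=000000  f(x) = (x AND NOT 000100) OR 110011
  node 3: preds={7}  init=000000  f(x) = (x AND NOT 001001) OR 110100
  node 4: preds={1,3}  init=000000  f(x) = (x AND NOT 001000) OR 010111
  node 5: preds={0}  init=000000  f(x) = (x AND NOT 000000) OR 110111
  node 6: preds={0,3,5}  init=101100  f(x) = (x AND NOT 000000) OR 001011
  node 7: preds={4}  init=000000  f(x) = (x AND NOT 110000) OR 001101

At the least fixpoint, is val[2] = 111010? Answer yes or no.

Iteration log — 15 steps:
  step 1. node 0  ⊔preds=000000  new=000111  old=000000  +wl: 
  step 2. node 1  ⊔preds=000000  new=010110  old=000000  +wl: 
  step 3. node 2  ⊔preds=000000  new=110011  old=000000  +wl: 
  step 4. node 3  ⊔preds=000000  new=110100  old=000000  +wl: 1
  step 5. node 4  ⊔preds=110110  new=110111  old=000000  +wl: 0
  step 6. node 5  ⊔preds=000111  new=110111  old=000000  +wl: 
  step 7. node 6  ⊔preds=110111  new=111111  old=101100  +wl: 
  step 8. node 7  ⊔preds=110111  new=001111  old=000000  +wl: 2,3
  step 9. node 1  ⊔preds=110100  new=110110  old=010110  +wl: 4
  step 10. node 0  ⊔preds=110111  new=000111  stable
  step 11. node 2  ⊔preds=001111  new=111011  old=110011  +wl: 
  step 12. node 3  ⊔preds=001111  new=110110  old=110100  +wl: 1,6
  step 13. node 4  ⊔preds=110110  new=110111  stable
  step 14. node 1  ⊔preds=110110  new=110110  stable
  step 15. node 6  ⊔preds=110111  new=111111  stable

Least fixpoint reached:
  node 0: 000111
  node 1: 110110
  node 2: 111011
  node 3: 110110
  node 4: 110111
  node 5: 110111
  node 6: 111111
  node 7: 001111

no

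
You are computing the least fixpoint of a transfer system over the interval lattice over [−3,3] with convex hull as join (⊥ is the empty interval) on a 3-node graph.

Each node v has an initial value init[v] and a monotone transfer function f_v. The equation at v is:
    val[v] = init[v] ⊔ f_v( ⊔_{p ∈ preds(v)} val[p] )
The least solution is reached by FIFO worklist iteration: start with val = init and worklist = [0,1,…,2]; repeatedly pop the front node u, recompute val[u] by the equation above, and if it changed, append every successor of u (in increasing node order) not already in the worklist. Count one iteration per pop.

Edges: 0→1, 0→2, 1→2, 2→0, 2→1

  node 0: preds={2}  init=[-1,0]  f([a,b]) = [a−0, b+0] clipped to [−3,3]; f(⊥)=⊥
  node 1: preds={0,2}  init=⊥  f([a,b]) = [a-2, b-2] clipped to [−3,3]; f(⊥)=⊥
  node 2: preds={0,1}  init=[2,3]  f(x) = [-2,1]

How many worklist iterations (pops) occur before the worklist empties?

6

Worklist (6 pops):
  #1 pop 0: in=[2,3] → [-1,3] (was [-1,0]); enqueue []
  #2 pop 1: in=[-1,3] → [-3,1] (was ⊥); enqueue []
  #3 pop 2: in=[-3,3] → [-2,3] (was [2,3]); enqueue [0,1]
  #4 pop 0: in=[-2,3] → [-2,3] (was [-1,3]); enqueue [2]
  #5 pop 1: in=[-2,3] → [-3,1] (no change)
  #6 pop 2: in=[-3,3] → [-2,3] (no change)

Fixpoint:
  val[0] = [-2,3]
  val[1] = [-3,1]
  val[2] = [-2,3]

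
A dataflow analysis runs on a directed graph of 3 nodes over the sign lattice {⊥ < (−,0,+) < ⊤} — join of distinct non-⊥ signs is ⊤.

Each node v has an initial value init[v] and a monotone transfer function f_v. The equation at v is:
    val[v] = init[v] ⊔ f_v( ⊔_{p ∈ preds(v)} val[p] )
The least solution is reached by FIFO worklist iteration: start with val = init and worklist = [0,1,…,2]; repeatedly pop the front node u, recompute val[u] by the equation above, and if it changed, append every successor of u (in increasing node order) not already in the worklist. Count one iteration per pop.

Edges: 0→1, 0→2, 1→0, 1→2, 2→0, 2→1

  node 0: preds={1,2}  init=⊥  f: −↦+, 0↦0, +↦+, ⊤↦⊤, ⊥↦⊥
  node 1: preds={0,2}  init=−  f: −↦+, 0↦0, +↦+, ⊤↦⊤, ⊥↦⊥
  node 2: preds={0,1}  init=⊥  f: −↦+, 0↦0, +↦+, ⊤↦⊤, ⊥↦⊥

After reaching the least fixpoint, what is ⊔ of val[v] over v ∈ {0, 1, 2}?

⊤

Iteration log — 6 steps:
  step 1. node 0  ⊔preds=−  new=+  old=⊥  +wl: 
  step 2. node 1  ⊔preds=+  new=⊤  old=−  +wl: 0
  step 3. node 2  ⊔preds=⊤  new=⊤  old=⊥  +wl: 1
  step 4. node 0  ⊔preds=⊤  new=⊤  old=+  +wl: 2
  step 5. node 1  ⊔preds=⊤  new=⊤  stable
  step 6. node 2  ⊔preds=⊤  new=⊤  stable

Least fixpoint reached:
  node 0: ⊤
  node 1: ⊤
  node 2: ⊤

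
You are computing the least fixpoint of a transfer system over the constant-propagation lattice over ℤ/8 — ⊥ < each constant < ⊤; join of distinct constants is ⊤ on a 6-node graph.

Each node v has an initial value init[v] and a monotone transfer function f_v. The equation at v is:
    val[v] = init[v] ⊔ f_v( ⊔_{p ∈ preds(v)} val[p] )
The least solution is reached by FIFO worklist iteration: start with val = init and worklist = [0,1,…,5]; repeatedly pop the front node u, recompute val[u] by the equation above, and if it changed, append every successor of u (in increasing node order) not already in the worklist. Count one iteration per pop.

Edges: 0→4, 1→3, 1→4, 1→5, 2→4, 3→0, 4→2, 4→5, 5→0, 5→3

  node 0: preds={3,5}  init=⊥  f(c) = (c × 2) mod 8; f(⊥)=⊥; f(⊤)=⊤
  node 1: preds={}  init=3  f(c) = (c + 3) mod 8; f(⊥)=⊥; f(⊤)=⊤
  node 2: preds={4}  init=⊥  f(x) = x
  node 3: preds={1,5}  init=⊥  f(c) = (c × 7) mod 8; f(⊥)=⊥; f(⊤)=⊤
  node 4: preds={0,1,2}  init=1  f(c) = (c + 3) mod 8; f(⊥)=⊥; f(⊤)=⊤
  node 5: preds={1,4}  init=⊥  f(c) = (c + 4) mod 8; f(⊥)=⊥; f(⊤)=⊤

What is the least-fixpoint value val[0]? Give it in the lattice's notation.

Iteration log — 11 steps:
  step 1. node 0  ⊔preds=⊥  new=⊥  stable
  step 2. node 1  ⊔preds=⊥  new=3  stable
  step 3. node 2  ⊔preds=1  new=1  old=⊥  +wl: 
  step 4. node 3  ⊔preds=3  new=5  old=⊥  +wl: 0
  step 5. node 4  ⊔preds=⊤  new=⊤  old=1  +wl: 2
  step 6. node 5  ⊔preds=⊤  new=⊤  old=⊥  +wl: 3
  step 7. node 0  ⊔preds=⊤  new=⊤  old=⊥  +wl: 4
  step 8. node 2  ⊔preds=⊤  new=⊤  old=1  +wl: 
  step 9. node 3  ⊔preds=⊤  new=⊤  old=5  +wl: 0
  step 10. node 4  ⊔preds=⊤  new=⊤  stable
  step 11. node 0  ⊔preds=⊤  new=⊤  stable

Least fixpoint reached:
  node 0: ⊤
  node 1: 3
  node 2: ⊤
  node 3: ⊤
  node 4: ⊤
  node 5: ⊤

⊤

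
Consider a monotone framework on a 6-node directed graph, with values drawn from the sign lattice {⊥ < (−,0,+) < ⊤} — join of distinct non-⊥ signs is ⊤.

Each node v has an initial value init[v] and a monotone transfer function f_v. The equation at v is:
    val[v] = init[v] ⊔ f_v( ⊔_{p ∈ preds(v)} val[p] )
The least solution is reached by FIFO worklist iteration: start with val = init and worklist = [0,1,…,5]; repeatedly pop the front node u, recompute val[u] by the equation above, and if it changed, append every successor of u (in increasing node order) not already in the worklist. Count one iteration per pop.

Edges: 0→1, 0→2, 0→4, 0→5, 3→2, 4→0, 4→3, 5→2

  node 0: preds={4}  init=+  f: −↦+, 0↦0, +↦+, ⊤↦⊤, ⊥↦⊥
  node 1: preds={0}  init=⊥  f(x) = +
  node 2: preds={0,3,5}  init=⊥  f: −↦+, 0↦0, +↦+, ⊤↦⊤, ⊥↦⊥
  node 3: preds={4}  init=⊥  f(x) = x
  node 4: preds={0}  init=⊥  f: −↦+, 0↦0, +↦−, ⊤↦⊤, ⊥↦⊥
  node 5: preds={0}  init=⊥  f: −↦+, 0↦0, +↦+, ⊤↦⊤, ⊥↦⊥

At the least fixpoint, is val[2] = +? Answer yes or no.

no

Worklist (9 pops):
  #1 pop 0: in=⊥ → + (no change)
  #2 pop 1: in=+ → + (was ⊥); enqueue []
  #3 pop 2: in=+ → + (was ⊥); enqueue []
  #4 pop 3: in=⊥ → ⊥ (no change)
  #5 pop 4: in=+ → − (was ⊥); enqueue [0,3]
  #6 pop 5: in=+ → + (was ⊥); enqueue [2]
  #7 pop 0: in=− → + (no change)
  #8 pop 3: in=− → − (was ⊥); enqueue []
  #9 pop 2: in=⊤ → ⊤ (was +); enqueue []

Fixpoint:
  val[0] = +
  val[1] = +
  val[2] = ⊤
  val[3] = −
  val[4] = −
  val[5] = +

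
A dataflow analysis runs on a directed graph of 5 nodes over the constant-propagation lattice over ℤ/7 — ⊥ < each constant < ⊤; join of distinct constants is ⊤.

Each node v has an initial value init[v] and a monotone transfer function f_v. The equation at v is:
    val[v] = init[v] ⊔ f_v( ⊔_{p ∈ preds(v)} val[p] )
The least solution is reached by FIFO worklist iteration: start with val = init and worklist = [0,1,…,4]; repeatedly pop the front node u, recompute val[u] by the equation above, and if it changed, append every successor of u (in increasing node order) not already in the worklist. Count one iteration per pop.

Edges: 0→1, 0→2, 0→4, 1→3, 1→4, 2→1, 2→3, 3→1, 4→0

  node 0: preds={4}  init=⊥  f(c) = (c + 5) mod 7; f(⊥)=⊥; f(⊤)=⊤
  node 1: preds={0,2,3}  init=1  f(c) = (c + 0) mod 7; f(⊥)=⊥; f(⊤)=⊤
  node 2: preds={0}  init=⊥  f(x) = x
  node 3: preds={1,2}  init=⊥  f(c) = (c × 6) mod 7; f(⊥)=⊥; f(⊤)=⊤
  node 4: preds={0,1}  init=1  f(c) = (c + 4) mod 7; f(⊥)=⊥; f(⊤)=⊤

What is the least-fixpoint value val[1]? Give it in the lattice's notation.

⊤

Worklist (12 pops):
  #1 pop 0: in=1 → 6 (was ⊥); enqueue []
  #2 pop 1: in=6 → ⊤ (was 1); enqueue []
  #3 pop 2: in=6 → 6 (was ⊥); enqueue [1]
  #4 pop 3: in=⊤ → ⊤ (was ⊥); enqueue []
  #5 pop 4: in=⊤ → ⊤ (was 1); enqueue [0]
  #6 pop 1: in=⊤ → ⊤ (no change)
  #7 pop 0: in=⊤ → ⊤ (was 6); enqueue [1,2,4]
  #8 pop 1: in=⊤ → ⊤ (no change)
  #9 pop 2: in=⊤ → ⊤ (was 6); enqueue [1,3]
  #10 pop 4: in=⊤ → ⊤ (no change)
  #11 pop 1: in=⊤ → ⊤ (no change)
  #12 pop 3: in=⊤ → ⊤ (no change)

Fixpoint:
  val[0] = ⊤
  val[1] = ⊤
  val[2] = ⊤
  val[3] = ⊤
  val[4] = ⊤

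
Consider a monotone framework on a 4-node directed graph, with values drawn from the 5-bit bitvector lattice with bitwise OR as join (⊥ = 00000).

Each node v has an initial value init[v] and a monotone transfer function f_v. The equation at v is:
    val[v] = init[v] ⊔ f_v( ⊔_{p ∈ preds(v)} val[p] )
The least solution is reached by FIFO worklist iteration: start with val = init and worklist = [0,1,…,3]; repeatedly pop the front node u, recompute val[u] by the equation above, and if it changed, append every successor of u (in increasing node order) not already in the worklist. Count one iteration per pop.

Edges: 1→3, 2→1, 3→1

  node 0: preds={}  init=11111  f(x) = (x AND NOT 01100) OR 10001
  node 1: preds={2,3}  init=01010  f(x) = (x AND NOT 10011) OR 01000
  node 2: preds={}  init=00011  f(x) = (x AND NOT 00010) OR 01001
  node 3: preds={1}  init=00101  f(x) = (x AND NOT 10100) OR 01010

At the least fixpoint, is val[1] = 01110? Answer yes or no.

yes

Trace (5 dequeues):
  [1] u=0 | in 00000 | out 11111 | ==
  [2] u=1 | in 00111 | out 01110 | prev 01010 | push {}
  [3] u=2 | in 00000 | out 01011 | prev 00011 | push {1}
  [4] u=3 | in 01110 | out 01111 | prev 00101 | push {}
  [5] u=1 | in 01111 | out 01110 | ==

Converged values:
  [0] 11111
  [1] 01110
  [2] 01011
  [3] 01111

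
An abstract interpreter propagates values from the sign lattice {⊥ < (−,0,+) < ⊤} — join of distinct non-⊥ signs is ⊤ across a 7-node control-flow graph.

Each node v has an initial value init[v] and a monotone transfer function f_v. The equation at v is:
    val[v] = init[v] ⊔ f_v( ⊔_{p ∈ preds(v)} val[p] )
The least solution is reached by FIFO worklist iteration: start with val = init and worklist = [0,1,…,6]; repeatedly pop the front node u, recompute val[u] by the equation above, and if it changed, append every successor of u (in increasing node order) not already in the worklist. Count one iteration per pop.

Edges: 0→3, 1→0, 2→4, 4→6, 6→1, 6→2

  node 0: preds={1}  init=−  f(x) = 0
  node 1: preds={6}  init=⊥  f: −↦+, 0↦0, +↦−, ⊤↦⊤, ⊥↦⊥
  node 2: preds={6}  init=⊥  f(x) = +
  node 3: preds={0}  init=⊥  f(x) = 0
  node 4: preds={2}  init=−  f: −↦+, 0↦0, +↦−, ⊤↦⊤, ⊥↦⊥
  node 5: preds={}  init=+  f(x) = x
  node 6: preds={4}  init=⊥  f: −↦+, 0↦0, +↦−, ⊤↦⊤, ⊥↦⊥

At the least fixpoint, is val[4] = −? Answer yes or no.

Trace (10 dequeues):
  [1] u=0 | in ⊥ | out ⊤ | prev − | push {}
  [2] u=1 | in ⊥ | out ⊥ | ==
  [3] u=2 | in ⊥ | out + | prev ⊥ | push {}
  [4] u=3 | in ⊤ | out 0 | prev ⊥ | push {}
  [5] u=4 | in + | out − | ==
  [6] u=5 | in ⊥ | out + | ==
  [7] u=6 | in − | out + | prev ⊥ | push {1,2}
  [8] u=1 | in + | out − | prev ⊥ | push {0}
  [9] u=2 | in + | out + | ==
  [10] u=0 | in − | out ⊤ | ==

Converged values:
  [0] ⊤
  [1] −
  [2] +
  [3] 0
  [4] −
  [5] +
  [6] +

yes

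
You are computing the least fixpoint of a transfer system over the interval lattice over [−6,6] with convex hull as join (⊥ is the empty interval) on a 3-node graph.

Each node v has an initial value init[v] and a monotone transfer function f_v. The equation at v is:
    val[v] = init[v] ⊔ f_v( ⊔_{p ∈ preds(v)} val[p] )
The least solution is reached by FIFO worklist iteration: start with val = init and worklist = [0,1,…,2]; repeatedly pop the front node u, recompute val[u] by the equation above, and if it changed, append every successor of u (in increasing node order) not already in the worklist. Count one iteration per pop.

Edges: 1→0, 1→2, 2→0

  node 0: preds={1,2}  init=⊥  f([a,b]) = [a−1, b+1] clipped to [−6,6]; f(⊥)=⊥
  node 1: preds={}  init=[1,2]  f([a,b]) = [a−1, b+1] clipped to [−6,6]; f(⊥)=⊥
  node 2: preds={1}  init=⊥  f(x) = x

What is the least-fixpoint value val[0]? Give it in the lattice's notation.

Trace (4 dequeues):
  [1] u=0 | in [1,2] | out [0,3] | prev ⊥ | push {}
  [2] u=1 | in ⊥ | out [1,2] | ==
  [3] u=2 | in [1,2] | out [1,2] | prev ⊥ | push {0}
  [4] u=0 | in [1,2] | out [0,3] | ==

Converged values:
  [0] [0,3]
  [1] [1,2]
  [2] [1,2]

[0,3]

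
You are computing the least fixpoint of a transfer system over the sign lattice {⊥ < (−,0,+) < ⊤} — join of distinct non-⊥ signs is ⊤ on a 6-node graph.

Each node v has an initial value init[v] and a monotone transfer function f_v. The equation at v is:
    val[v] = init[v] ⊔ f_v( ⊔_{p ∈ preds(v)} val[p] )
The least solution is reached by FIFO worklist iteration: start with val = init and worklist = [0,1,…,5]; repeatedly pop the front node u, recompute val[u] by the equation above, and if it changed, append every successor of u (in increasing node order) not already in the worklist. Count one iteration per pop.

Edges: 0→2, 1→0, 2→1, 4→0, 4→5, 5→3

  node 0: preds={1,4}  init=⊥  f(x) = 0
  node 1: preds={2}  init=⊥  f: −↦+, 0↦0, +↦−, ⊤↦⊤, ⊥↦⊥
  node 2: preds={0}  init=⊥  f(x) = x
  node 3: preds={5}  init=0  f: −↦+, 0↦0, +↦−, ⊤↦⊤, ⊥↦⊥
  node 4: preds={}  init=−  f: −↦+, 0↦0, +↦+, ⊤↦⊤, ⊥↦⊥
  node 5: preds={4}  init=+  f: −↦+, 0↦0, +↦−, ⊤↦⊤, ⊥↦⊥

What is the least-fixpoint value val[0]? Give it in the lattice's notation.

0

Iteration log — 8 steps:
  step 1. node 0  ⊔preds=−  new=0  old=⊥  +wl: 
  step 2. node 1  ⊔preds=⊥  new=⊥  stable
  step 3. node 2  ⊔preds=0  new=0  old=⊥  +wl: 1
  step 4. node 3  ⊔preds=+  new=⊤  old=0  +wl: 
  step 5. node 4  ⊔preds=⊥  new=−  stable
  step 6. node 5  ⊔preds=−  new=+  stable
  step 7. node 1  ⊔preds=0  new=0  old=⊥  +wl: 0
  step 8. node 0  ⊔preds=⊤  new=0  stable

Least fixpoint reached:
  node 0: 0
  node 1: 0
  node 2: 0
  node 3: ⊤
  node 4: −
  node 5: +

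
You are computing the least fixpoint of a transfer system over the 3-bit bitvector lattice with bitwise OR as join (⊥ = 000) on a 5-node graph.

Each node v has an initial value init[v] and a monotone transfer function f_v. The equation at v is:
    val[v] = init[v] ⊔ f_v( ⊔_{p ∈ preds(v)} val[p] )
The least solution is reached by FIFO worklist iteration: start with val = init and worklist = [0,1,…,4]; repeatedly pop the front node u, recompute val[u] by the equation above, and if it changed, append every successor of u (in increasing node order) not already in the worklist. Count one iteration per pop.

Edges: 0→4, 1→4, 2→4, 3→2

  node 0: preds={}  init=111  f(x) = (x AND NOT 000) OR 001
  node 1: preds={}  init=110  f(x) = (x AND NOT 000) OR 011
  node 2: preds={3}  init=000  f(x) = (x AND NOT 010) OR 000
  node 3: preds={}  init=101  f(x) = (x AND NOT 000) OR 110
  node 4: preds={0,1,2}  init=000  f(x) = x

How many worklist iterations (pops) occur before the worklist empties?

6

Trace (6 dequeues):
  [1] u=0 | in 000 | out 111 | ==
  [2] u=1 | in 000 | out 111 | prev 110 | push {}
  [3] u=2 | in 101 | out 101 | prev 000 | push {}
  [4] u=3 | in 000 | out 111 | prev 101 | push {2}
  [5] u=4 | in 111 | out 111 | prev 000 | push {}
  [6] u=2 | in 111 | out 101 | ==

Converged values:
  [0] 111
  [1] 111
  [2] 101
  [3] 111
  [4] 111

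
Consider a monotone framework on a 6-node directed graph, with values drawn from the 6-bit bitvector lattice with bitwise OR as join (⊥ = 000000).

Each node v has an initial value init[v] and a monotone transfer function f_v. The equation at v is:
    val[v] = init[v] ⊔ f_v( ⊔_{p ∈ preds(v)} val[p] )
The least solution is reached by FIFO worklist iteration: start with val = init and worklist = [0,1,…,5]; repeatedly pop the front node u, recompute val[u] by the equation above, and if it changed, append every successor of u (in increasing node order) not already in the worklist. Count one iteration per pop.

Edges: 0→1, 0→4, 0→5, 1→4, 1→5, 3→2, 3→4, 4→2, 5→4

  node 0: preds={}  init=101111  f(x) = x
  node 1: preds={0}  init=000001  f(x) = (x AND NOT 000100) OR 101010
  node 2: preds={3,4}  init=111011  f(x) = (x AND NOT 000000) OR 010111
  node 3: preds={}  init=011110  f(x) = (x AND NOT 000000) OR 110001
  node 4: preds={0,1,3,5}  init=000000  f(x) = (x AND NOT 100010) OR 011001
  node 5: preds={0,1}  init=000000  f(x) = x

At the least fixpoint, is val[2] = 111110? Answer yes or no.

no

Trace (8 dequeues):
  [1] u=0 | in 000000 | out 101111 | ==
  [2] u=1 | in 101111 | out 101011 | prev 000001 | push {}
  [3] u=2 | in 011110 | out 111111 | prev 111011 | push {}
  [4] u=3 | in 000000 | out 111111 | prev 011110 | push {2}
  [5] u=4 | in 111111 | out 011101 | prev 000000 | push {}
  [6] u=5 | in 101111 | out 101111 | prev 000000 | push {4}
  [7] u=2 | in 111111 | out 111111 | ==
  [8] u=4 | in 111111 | out 011101 | ==

Converged values:
  [0] 101111
  [1] 101011
  [2] 111111
  [3] 111111
  [4] 011101
  [5] 101111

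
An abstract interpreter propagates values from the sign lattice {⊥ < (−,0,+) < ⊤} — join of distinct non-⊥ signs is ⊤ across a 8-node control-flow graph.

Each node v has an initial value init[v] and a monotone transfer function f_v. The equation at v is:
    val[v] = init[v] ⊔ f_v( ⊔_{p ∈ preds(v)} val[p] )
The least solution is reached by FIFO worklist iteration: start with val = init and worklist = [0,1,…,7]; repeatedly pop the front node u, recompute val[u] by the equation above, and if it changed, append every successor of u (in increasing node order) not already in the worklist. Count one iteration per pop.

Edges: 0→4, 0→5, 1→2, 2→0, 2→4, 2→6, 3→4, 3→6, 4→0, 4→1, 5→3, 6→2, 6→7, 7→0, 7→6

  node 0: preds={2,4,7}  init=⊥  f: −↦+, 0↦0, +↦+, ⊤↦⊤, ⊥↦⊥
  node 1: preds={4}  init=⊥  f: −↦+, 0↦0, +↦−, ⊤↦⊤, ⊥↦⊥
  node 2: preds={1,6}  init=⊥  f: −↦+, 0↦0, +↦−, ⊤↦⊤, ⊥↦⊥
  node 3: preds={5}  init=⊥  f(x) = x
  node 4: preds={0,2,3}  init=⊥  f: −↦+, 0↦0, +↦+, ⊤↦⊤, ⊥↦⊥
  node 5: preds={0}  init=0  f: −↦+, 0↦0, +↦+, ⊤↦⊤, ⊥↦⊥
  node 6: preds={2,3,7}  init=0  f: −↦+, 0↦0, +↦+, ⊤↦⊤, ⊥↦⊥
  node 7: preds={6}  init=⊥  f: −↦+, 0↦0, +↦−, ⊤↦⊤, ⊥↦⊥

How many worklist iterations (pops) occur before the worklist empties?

14

Trace (14 dequeues):
  [1] u=0 | in ⊥ | out ⊥ | ==
  [2] u=1 | in ⊥ | out ⊥ | ==
  [3] u=2 | in 0 | out 0 | prev ⊥ | push {0}
  [4] u=3 | in 0 | out 0 | prev ⊥ | push {}
  [5] u=4 | in 0 | out 0 | prev ⊥ | push {1}
  [6] u=5 | in ⊥ | out 0 | ==
  [7] u=6 | in 0 | out 0 | ==
  [8] u=7 | in 0 | out 0 | prev ⊥ | push {6}
  [9] u=0 | in 0 | out 0 | prev ⊥ | push {4,5}
  [10] u=1 | in 0 | out 0 | prev ⊥ | push {2}
  [11] u=6 | in 0 | out 0 | ==
  [12] u=4 | in 0 | out 0 | ==
  [13] u=5 | in 0 | out 0 | ==
  [14] u=2 | in 0 | out 0 | ==

Converged values:
  [0] 0
  [1] 0
  [2] 0
  [3] 0
  [4] 0
  [5] 0
  [6] 0
  [7] 0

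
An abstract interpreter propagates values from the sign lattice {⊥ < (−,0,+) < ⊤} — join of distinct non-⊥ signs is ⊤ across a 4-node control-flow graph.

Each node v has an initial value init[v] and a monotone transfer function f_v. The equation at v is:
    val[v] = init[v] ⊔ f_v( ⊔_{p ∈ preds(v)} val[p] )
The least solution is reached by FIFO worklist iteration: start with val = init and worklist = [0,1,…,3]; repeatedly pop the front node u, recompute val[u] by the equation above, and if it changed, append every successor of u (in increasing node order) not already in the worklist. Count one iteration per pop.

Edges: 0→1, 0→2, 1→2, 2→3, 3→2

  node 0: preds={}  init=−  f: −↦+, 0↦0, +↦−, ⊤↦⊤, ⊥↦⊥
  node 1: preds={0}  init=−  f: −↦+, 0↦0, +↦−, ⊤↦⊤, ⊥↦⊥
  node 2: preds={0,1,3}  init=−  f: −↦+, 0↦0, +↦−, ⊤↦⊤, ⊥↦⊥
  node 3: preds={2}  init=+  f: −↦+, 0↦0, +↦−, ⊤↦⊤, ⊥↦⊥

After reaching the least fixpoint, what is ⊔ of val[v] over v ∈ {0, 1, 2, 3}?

Trace (5 dequeues):
  [1] u=0 | in ⊥ | out − | ==
  [2] u=1 | in − | out ⊤ | prev − | push {}
  [3] u=2 | in ⊤ | out ⊤ | prev − | push {}
  [4] u=3 | in ⊤ | out ⊤ | prev + | push {2}
  [5] u=2 | in ⊤ | out ⊤ | ==

Converged values:
  [0] −
  [1] ⊤
  [2] ⊤
  [3] ⊤

⊤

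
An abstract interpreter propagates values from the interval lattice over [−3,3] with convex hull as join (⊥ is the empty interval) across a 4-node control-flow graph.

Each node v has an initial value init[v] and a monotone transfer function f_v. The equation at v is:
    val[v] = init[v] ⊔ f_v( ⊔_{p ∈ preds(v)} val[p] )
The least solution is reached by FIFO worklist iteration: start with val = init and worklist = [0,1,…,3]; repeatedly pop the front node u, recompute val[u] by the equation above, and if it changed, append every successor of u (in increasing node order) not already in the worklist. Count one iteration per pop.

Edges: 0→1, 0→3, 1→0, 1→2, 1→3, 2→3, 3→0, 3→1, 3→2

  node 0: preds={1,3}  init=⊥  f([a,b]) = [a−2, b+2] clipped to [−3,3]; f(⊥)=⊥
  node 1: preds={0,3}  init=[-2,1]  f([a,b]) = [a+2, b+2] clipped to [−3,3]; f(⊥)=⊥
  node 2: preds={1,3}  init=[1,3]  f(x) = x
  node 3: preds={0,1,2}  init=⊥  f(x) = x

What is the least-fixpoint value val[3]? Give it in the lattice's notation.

Iteration log — 8 steps:
  step 1. node 0  ⊔preds=[-2,1]  new=[-3,3]  old=⊥  +wl: 
  step 2. node 1  ⊔preds=[-3,3]  new=[-2,3]  old=[-2,1]  +wl: 0
  step 3. node 2  ⊔preds=[-2,3]  new=[-2,3]  old=[1,3]  +wl: 
  step 4. node 3  ⊔preds=[-3,3]  new=[-3,3]  old=⊥  +wl: 1,2
  step 5. node 0  ⊔preds=[-3,3]  new=[-3,3]  stable
  step 6. node 1  ⊔preds=[-3,3]  new=[-2,3]  stable
  step 7. node 2  ⊔preds=[-3,3]  new=[-3,3]  old=[-2,3]  +wl: 3
  step 8. node 3  ⊔preds=[-3,3]  new=[-3,3]  stable

Least fixpoint reached:
  node 0: [-3,3]
  node 1: [-2,3]
  node 2: [-3,3]
  node 3: [-3,3]

[-3,3]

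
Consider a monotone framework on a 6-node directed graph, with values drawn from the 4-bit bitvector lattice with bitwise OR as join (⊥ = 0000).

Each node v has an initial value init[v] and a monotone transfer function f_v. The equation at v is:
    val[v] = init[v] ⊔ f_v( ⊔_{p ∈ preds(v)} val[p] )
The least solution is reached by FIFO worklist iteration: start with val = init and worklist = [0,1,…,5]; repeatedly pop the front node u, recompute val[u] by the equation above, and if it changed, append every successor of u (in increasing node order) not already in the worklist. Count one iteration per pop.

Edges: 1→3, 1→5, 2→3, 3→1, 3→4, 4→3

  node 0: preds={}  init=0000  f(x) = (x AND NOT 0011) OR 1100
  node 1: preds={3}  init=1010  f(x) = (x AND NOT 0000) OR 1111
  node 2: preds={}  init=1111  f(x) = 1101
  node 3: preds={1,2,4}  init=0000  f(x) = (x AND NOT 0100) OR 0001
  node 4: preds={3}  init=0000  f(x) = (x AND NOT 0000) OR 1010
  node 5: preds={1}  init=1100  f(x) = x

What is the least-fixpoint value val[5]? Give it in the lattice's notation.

1111

Iteration log — 8 steps:
  step 1. node 0  ⊔preds=0000  new=1100  old=0000  +wl: 
  step 2. node 1  ⊔preds=0000  new=1111  old=1010  +wl: 
  step 3. node 2  ⊔preds=0000  new=1111  stable
  step 4. node 3  ⊔preds=1111  new=1011  old=0000  +wl: 1
  step 5. node 4  ⊔preds=1011  new=1011  old=0000  +wl: 3
  step 6. node 5  ⊔preds=1111  new=1111  old=1100  +wl: 
  step 7. node 1  ⊔preds=1011  new=1111  stable
  step 8. node 3  ⊔preds=1111  new=1011  stable

Least fixpoint reached:
  node 0: 1100
  node 1: 1111
  node 2: 1111
  node 3: 1011
  node 4: 1011
  node 5: 1111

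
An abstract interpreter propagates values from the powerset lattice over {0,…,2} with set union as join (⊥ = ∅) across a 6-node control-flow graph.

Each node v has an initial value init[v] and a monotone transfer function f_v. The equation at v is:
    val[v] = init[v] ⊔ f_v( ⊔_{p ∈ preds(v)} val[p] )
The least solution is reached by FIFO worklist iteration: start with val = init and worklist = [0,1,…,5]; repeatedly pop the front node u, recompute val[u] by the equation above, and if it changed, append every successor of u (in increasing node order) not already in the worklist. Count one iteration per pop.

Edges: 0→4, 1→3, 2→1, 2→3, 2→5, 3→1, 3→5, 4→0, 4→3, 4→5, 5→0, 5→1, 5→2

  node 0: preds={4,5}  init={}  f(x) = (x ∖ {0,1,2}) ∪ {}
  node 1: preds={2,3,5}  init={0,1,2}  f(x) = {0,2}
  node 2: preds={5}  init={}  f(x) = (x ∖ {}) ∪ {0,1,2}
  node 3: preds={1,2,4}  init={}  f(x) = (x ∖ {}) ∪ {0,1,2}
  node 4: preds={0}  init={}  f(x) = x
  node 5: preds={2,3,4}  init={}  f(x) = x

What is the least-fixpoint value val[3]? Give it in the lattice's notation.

Iteration log — 9 steps:
  step 1. node 0  ⊔preds={}  new={}  stable
  step 2. node 1  ⊔preds={}  new={0,1,2}  stable
  step 3. node 2  ⊔preds={}  new={0,1,2}  old={}  +wl: 1
  step 4. node 3  ⊔preds={0,1,2}  new={0,1,2}  old={}  +wl: 
  step 5. node 4  ⊔preds={}  new={}  stable
  step 6. node 5  ⊔preds={0,1,2}  new={0,1,2}  old={}  +wl: 0,2
  step 7. node 1  ⊔preds={0,1,2}  new={0,1,2}  stable
  step 8. node 0  ⊔preds={0,1,2}  new={}  stable
  step 9. node 2  ⊔preds={0,1,2}  new={0,1,2}  stable

Least fixpoint reached:
  node 0: {}
  node 1: {0,1,2}
  node 2: {0,1,2}
  node 3: {0,1,2}
  node 4: {}
  node 5: {0,1,2}

{0,1,2}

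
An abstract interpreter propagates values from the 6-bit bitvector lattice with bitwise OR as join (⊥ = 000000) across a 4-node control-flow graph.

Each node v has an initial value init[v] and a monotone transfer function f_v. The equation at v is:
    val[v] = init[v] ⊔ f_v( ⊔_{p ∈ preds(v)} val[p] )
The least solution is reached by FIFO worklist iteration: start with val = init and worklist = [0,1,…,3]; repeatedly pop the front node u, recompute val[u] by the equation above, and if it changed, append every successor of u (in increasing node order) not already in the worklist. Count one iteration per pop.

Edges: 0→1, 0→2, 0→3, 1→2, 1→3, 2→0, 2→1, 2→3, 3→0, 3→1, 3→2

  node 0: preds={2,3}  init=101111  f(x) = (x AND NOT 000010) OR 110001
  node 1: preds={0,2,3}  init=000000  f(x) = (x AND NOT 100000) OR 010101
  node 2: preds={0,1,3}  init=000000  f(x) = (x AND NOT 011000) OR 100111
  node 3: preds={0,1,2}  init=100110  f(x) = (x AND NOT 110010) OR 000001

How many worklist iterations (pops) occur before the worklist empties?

Trace (7 dequeues):
  [1] u=0 | in 100110 | out 111111 | prev 101111 | push {}
  [2] u=1 | in 111111 | out 011111 | prev 000000 | push {}
  [3] u=2 | in 111111 | out 100111 | prev 000000 | push {0,1}
  [4] u=3 | in 111111 | out 101111 | prev 100110 | push {2}
  [5] u=0 | in 101111 | out 111111 | ==
  [6] u=1 | in 111111 | out 011111 | ==
  [7] u=2 | in 111111 | out 100111 | ==

Converged values:
  [0] 111111
  [1] 011111
  [2] 100111
  [3] 101111

7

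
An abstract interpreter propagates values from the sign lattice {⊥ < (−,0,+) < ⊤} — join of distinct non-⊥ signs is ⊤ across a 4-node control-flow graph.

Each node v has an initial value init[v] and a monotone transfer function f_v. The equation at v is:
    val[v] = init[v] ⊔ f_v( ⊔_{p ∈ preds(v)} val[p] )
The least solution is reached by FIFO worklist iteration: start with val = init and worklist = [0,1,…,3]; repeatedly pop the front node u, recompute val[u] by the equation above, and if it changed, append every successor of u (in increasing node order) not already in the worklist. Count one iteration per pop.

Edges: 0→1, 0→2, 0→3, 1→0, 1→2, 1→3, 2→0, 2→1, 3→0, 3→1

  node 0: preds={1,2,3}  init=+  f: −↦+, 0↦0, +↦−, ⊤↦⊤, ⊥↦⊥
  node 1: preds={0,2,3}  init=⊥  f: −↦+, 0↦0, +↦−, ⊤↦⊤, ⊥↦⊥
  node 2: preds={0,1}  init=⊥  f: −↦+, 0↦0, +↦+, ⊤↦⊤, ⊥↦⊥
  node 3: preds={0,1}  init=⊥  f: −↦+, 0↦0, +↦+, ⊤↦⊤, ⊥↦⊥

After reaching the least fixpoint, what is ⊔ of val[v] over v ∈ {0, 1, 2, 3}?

⊤

Iteration log — 9 steps:
  step 1. node 0  ⊔preds=⊥  new=+  stable
  step 2. node 1  ⊔preds=+  new=−  old=⊥  +wl: 0
  step 3. node 2  ⊔preds=⊤  new=⊤  old=⊥  +wl: 1
  step 4. node 3  ⊔preds=⊤  new=⊤  old=⊥  +wl: 
  step 5. node 0  ⊔preds=⊤  new=⊤  old=+  +wl: 2,3
  step 6. node 1  ⊔preds=⊤  new=⊤  old=−  +wl: 0
  step 7. node 2  ⊔preds=⊤  new=⊤  stable
  step 8. node 3  ⊔preds=⊤  new=⊤  stable
  step 9. node 0  ⊔preds=⊤  new=⊤  stable

Least fixpoint reached:
  node 0: ⊤
  node 1: ⊤
  node 2: ⊤
  node 3: ⊤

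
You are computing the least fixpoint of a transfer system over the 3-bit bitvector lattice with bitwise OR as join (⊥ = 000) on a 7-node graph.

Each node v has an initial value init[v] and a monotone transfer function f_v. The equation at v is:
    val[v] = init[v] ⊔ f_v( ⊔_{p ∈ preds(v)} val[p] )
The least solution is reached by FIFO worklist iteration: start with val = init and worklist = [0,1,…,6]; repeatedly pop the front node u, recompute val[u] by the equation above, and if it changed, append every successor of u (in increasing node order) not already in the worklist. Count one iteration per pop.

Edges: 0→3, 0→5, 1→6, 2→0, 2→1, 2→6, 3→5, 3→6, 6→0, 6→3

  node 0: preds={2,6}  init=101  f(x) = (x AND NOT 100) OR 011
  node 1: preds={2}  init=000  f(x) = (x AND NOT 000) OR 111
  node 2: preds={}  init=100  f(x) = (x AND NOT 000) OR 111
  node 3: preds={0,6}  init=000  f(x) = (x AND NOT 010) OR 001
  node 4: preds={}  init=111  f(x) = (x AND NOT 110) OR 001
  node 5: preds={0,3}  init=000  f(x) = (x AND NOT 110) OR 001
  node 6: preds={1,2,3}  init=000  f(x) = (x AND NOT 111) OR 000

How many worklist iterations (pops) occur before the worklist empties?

Iteration log — 9 steps:
  step 1. node 0  ⊔preds=100  new=111  old=101  +wl: 
  step 2. node 1  ⊔preds=100  new=111  old=000  +wl: 
  step 3. node 2  ⊔preds=000  new=111  old=100  +wl: 0,1
  step 4. node 3  ⊔preds=111  new=101  old=000  +wl: 
  step 5. node 4  ⊔preds=000  new=111  stable
  step 6. node 5  ⊔preds=111  new=001  old=000  +wl: 
  step 7. node 6  ⊔preds=111  new=000  stable
  step 8. node 0  ⊔preds=111  new=111  stable
  step 9. node 1  ⊔preds=111  new=111  stable

Least fixpoint reached:
  node 0: 111
  node 1: 111
  node 2: 111
  node 3: 101
  node 4: 111
  node 5: 001
  node 6: 000

9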